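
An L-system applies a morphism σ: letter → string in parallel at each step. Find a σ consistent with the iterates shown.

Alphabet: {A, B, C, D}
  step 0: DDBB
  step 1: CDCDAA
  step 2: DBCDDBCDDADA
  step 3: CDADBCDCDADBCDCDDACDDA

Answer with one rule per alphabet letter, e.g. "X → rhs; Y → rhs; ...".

  step 2 ⇒ step 3: DBCDDBCDDADA ⇒ CD·A·DB·CD·CD·A·DB·CD·CD·DA·CD·DA
    A ↦ DA
    B ↦ A
    C ↦ DB
    D ↦ CD

A->DA, B->A, C->DB, D->CD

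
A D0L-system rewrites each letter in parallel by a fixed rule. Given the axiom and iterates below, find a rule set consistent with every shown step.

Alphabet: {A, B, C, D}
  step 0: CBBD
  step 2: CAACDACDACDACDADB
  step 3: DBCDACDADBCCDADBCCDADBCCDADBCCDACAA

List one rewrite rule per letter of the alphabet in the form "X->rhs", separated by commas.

  step 2 ⇒ step 3: CAACDACDACDACDADB ⇒ DB·CDA·CDA·DB·C·CDA·DB·C·CDA·DB·C·CDA·DB·C·CDA·C·AA
    A ↦ CDA
    B ↦ AA
    C ↦ DB
    D ↦ C

A->CDA, B->AA, C->DB, D->C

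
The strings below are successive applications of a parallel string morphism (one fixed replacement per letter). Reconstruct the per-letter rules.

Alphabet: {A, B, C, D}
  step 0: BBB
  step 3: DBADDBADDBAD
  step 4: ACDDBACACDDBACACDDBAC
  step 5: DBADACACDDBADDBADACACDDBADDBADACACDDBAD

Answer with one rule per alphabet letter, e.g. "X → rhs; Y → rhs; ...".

  step 4 ⇒ step 5: ACDDBACACDDBACACDDBAC ⇒ DB·AD·AC·AC·D·DB·AD·DB·AD·AC·AC·D·DB·AD·DB·AD·AC·AC·D·DB·AD
    A ↦ DB
    B ↦ D
    C ↦ AD
    D ↦ AC

A->DB, B->D, C->AD, D->AC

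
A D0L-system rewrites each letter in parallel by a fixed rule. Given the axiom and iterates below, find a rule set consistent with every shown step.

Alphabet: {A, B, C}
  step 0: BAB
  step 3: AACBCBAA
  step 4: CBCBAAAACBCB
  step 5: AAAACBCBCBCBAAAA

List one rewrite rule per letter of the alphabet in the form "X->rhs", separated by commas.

A->CB, B->A, C->A

  step 4 ⇒ step 5: CBCBAAAACBCB ⇒ A·A·A·A·CB·CB·CB·CB·A·A·A·A
    A ↦ CB
    B ↦ A
    C ↦ A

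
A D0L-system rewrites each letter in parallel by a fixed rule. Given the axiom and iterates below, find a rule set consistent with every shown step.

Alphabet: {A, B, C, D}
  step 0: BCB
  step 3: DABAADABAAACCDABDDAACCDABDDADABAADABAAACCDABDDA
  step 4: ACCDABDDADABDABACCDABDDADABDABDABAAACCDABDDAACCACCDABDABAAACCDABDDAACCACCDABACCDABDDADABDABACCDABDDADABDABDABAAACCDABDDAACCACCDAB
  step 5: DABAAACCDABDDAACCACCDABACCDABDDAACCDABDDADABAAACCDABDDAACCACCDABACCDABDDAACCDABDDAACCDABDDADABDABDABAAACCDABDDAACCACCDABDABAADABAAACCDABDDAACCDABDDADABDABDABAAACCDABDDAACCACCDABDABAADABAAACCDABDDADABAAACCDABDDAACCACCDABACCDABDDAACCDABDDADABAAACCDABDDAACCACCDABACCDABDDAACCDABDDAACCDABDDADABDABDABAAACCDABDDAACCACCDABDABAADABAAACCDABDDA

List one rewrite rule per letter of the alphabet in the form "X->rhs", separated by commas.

A->DAB, B->DDA, C->A, D->ACC

  step 4 ⇒ step 5: ACCDABDDADABDABACCDABDDADABDABDABAAACCDABDDAACCACCDABDABAAACCDABDDAACCACCDABACCDABDDADABDABACCDABDDADABDABDABAAACCDABDDAACCACCDAB ⇒ DAB·A·A·ACC·DAB·DDA·ACC·ACC·DAB·ACC·DAB·DDA·ACC·DAB·DDA·DAB·A·A·ACC·DAB·DDA·ACC·ACC·DAB·ACC·DAB·DDA·ACC·DAB·DDA·ACC·DAB·DDA·DAB·DAB·DAB·A·A·ACC·DAB·DDA·ACC·ACC·DAB·DAB·A·A·DAB·A·A·ACC·DAB·DDA·ACC·DAB·DDA·DAB·DAB·DAB·A·A·ACC·DAB·DDA·ACC·ACC·DAB·DAB·A·A·DAB·A·A·ACC·DAB·DDA·DAB·A·A·ACC·DAB·DDA·ACC·ACC·DAB·ACC·DAB·DDA·ACC·DAB·DDA·DAB·A·A·ACC·DAB·DDA·ACC·ACC·DAB·ACC·DAB·DDA·ACC·DAB·DDA·ACC·DAB·DDA·DAB·DAB·DAB·A·A·ACC·DAB·DDA·ACC·ACC·DAB·DAB·A·A·DAB·A·A·ACC·DAB·DDA
    A ↦ DAB
    B ↦ DDA
    C ↦ A
    D ↦ ACC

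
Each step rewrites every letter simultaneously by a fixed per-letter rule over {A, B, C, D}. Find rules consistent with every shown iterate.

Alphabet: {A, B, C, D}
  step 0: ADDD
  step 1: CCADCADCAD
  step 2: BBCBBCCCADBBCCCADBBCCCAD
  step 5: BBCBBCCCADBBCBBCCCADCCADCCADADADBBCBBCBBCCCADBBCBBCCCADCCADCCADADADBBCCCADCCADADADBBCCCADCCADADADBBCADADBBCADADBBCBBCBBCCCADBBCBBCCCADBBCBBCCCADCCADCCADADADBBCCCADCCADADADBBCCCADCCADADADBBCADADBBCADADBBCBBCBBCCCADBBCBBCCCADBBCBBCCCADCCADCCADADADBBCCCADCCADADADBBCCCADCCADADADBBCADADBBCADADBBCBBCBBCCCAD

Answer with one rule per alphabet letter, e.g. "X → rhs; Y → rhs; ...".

  step 1 ⇒ step 2: CCADCADCAD ⇒ BBC·BBC·C·CAD·BBC·C·CAD·BBC·C·CAD
    A ↦ C
    C ↦ BBC
    D ↦ CAD
    B ↦ AD  (constrained at step 2)

A->C, B->AD, C->BBC, D->CAD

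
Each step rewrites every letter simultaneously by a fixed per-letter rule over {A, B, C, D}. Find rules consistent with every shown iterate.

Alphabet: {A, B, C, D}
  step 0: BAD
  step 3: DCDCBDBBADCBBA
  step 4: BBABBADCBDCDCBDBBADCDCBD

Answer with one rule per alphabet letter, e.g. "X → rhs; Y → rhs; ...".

  step 3 ⇒ step 4: DCDCBDBBADCBBA ⇒ B·BA·B·BA·DC·B·DC·DC·BD·B·BA·DC·DC·BD
    A ↦ BD
    B ↦ DC
    C ↦ BA
    D ↦ B

A->BD, B->DC, C->BA, D->B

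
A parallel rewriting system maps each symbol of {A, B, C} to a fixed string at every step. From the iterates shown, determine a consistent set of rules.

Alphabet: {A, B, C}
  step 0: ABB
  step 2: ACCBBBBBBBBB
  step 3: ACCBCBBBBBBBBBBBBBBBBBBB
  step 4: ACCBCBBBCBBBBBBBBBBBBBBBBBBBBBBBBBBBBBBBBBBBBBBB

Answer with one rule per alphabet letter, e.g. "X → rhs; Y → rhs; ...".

  step 3 ⇒ step 4: ACCBCBBBBBBBBBBBBBBBBBBB ⇒ AC·CB·CB·BB·CB·BB·BB·BB·BB·BB·BB·BB·BB·BB·BB·BB·BB·BB·BB·BB·BB·BB·BB·BB
    A ↦ AC
    B ↦ BB
    C ↦ CB

A->AC, B->BB, C->CB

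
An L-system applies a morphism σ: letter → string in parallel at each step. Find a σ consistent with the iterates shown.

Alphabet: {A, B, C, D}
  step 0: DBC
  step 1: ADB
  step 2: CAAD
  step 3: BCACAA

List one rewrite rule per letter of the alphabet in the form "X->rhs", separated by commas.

A->CA, B->D, C->B, D->A

  step 2 ⇒ step 3: CAAD ⇒ B·CA·CA·A
    A ↦ CA
    C ↦ B
    D ↦ A
  step 0 ⇒ step 1: DBC ⇒ A·D·B
    B ↦ D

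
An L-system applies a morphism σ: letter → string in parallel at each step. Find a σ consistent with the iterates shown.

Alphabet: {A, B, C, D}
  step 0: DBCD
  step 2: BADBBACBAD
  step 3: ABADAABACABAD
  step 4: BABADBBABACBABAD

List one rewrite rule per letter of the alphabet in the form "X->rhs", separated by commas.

A->B, B->A, C->AC, D->AD

  step 3 ⇒ step 4: ABADAABACABAD ⇒ B·A·B·AD·B·B·A·B·AC·B·A·B·AD
    A ↦ B
    B ↦ A
    C ↦ AC
    D ↦ AD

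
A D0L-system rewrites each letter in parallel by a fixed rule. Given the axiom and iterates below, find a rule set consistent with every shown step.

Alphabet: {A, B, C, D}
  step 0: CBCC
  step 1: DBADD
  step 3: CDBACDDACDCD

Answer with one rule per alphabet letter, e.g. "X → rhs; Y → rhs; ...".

A->CD, B->BA, C->D, D->A

  step 0 ⇒ step 1: CBCC ⇒ D·BA·D·D
    B ↦ BA
    C ↦ D
    A ↦ CD  (constrained at step 1)
    D ↦ A  (constrained at step 1)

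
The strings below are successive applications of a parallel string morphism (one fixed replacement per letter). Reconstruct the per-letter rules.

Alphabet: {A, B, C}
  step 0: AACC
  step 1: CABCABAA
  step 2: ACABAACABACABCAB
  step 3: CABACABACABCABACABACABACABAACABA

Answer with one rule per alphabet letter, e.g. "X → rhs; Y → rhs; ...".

A->CAB, B->A, C->A

  step 2 ⇒ step 3: ACABAACABACABCAB ⇒ CAB·A·CAB·A·CAB·CAB·A·CAB·A·CAB·A·CAB·A·A·CAB·A
    A ↦ CAB
    B ↦ A
    C ↦ A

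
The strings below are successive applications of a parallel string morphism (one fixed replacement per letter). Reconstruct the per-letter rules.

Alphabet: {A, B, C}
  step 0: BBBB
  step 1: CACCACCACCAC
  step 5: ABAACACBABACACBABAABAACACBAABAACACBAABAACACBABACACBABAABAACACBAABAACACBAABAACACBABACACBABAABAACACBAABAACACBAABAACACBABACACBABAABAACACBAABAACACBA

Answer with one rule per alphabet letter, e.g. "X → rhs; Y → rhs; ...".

A->BA, B->CAC, C->A

  step 0 ⇒ step 1: BBBB ⇒ CAC·CAC·CAC·CAC
    B ↦ CAC
    A ↦ BA  (constrained at step 1)
    C ↦ A  (constrained at step 1)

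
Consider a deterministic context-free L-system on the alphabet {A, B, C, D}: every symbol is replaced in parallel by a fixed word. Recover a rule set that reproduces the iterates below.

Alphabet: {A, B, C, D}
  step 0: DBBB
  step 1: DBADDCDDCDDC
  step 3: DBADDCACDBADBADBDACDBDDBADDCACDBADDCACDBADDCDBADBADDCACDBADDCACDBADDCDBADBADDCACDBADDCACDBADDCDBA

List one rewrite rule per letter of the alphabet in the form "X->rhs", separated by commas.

A->AC, B->DDC, C->DBD, D->DBA

  step 0 ⇒ step 1: DBBB ⇒ DBA·DDC·DDC·DDC
    B ↦ DDC
    D ↦ DBA
    A ↦ AC  (constrained at step 1)
    C ↦ DBD  (constrained at step 1)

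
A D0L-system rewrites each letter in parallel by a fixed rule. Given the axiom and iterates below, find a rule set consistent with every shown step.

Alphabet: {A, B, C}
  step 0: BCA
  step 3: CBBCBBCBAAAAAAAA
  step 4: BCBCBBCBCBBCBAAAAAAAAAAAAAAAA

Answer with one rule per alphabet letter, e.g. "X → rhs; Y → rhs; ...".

  step 3 ⇒ step 4: CBBCBBCBAAAAAAAA ⇒ B·CB·CB·B·CB·CB·B·CB·AA·AA·AA·AA·AA·AA·AA·AA
    A ↦ AA
    B ↦ CB
    C ↦ B

A->AA, B->CB, C->B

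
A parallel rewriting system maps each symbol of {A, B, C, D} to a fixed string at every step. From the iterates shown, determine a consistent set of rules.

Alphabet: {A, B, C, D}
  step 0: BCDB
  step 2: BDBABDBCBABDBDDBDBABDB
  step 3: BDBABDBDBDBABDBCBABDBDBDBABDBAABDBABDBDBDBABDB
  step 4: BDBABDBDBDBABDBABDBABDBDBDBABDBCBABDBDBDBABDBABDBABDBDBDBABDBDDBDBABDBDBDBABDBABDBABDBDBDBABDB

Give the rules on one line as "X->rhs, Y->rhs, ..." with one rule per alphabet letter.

  step 3 ⇒ step 4: BDBABDBDBDBABDBCBABDBDBDBABDBAABDBABDBDBDBABDB ⇒ BDB·A·BDB·D·BDB·A·BDB·A·BDB·A·BDB·D·BDB·A·BDB·CBA·BDB·D·BDB·A·BDB·A·BDB·A·BDB·D·BDB·A·BDB·D·D·BDB·A·BDB·D·BDB·A·BDB·A·BDB·A·BDB·D·BDB·A·BDB
    A ↦ D
    B ↦ BDB
    C ↦ CBA
    D ↦ A

A->D, B->BDB, C->CBA, D->A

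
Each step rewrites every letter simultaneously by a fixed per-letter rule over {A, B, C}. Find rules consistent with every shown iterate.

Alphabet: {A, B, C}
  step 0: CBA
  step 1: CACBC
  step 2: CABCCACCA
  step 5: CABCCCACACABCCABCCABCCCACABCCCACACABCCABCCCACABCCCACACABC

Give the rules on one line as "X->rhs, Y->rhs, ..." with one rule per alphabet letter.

A->BC, B->C, C->CA

  step 1 ⇒ step 2: CACBC ⇒ CA·BC·CA·C·CA
    A ↦ BC
    B ↦ C
    C ↦ CA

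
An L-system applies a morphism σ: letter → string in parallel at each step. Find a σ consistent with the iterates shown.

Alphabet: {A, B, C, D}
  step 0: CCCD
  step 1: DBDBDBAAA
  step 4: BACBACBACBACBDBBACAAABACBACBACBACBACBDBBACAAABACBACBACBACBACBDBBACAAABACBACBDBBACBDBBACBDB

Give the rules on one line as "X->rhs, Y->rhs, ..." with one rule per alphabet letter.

A->B, B->BAC, C->DB, D->AAA

  step 0 ⇒ step 1: CCCD ⇒ DB·DB·DB·AAA
    C ↦ DB
    D ↦ AAA
    A ↦ B  (constrained at step 1)
    B ↦ BAC  (constrained at step 1)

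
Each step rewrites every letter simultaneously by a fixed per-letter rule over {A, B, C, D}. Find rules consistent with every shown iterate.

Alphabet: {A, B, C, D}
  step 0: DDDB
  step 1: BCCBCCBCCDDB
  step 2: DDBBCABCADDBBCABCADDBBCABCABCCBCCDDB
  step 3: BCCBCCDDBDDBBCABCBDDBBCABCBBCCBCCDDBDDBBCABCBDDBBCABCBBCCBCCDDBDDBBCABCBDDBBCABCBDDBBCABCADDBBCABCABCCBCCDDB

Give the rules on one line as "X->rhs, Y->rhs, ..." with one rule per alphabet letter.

A->BCB, B->DDB, C->BCA, D->BCC

  step 2 ⇒ step 3: DDBBCABCADDBBCABCADDBBCABCABCCBCCDDB ⇒ BCC·BCC·DDB·DDB·BCA·BCB·DDB·BCA·BCB·BCC·BCC·DDB·DDB·BCA·BCB·DDB·BCA·BCB·BCC·BCC·DDB·DDB·BCA·BCB·DDB·BCA·BCB·DDB·BCA·BCA·DDB·BCA·BCA·BCC·BCC·DDB
    A ↦ BCB
    B ↦ DDB
    C ↦ BCA
    D ↦ BCC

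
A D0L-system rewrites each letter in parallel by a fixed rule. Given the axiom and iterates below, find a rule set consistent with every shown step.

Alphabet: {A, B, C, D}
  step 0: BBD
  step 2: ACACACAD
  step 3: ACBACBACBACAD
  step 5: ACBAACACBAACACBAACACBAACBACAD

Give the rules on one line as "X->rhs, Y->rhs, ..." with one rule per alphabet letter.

  step 2 ⇒ step 3: ACACACAD ⇒ AC·B·AC·B·AC·B·AC·AD
    A ↦ AC
    C ↦ B
    D ↦ AD
    B ↦ A  (constrained at step 0)

A->AC, B->A, C->B, D->AD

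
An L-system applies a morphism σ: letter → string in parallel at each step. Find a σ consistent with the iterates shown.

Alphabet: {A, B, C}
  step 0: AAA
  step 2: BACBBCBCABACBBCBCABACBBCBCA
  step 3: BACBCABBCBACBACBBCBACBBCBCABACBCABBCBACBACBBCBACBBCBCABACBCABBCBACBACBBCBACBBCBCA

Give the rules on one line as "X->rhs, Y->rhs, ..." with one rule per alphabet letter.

A->BCA, B->BAC, C->BBC

  step 2 ⇒ step 3: BACBBCBCABACBBCBCABACBBCBCA ⇒ BAC·BCA·BBC·BAC·BAC·BBC·BAC·BBC·BCA·BAC·BCA·BBC·BAC·BAC·BBC·BAC·BBC·BCA·BAC·BCA·BBC·BAC·BAC·BBC·BAC·BBC·BCA
    A ↦ BCA
    B ↦ BAC
    C ↦ BBC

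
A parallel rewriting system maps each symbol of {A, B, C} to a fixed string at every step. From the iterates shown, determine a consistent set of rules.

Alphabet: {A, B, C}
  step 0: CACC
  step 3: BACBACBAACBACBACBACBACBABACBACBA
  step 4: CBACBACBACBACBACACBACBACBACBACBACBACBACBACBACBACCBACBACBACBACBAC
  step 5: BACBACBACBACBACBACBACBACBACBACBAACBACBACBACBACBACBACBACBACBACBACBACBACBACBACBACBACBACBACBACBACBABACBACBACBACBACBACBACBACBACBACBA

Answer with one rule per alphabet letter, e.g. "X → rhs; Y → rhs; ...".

A->AC, B->CB, C->BA

  step 4 ⇒ step 5: CBACBACBACBACBACACBACBACBACBACBACBACBACBACBACBACCBACBACBACBACBAC ⇒ BA·CB·AC·BA·CB·AC·BA·CB·AC·BA·CB·AC·BA·CB·AC·BA·AC·BA·CB·AC·BA·CB·AC·BA·CB·AC·BA·CB·AC·BA·CB·AC·BA·CB·AC·BA·CB·AC·BA·CB·AC·BA·CB·AC·BA·CB·AC·BA·BA·CB·AC·BA·CB·AC·BA·CB·AC·BA·CB·AC·BA·CB·AC·BA
    A ↦ AC
    B ↦ CB
    C ↦ BA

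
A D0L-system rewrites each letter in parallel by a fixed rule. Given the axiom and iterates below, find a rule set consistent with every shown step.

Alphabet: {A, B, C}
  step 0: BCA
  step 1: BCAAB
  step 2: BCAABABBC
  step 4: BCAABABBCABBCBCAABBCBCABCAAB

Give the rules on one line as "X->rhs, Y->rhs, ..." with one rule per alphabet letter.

  step 1 ⇒ step 2: BCAAB ⇒ BC·A·AB·AB·BC
    A ↦ AB
    B ↦ BC
    C ↦ A

A->AB, B->BC, C->A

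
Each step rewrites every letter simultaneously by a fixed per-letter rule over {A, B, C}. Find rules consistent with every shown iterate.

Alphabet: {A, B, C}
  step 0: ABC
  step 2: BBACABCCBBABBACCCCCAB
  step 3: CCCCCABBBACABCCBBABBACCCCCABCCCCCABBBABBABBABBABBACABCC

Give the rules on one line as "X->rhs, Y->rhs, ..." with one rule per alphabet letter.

A->CAB, B->CC, C->BBA

  step 2 ⇒ step 3: BBACABCCBBABBACCCCCAB ⇒ CC·CC·CAB·BBA·CAB·CC·BBA·BBA·CC·CC·CAB·CC·CC·CAB·BBA·BBA·BBA·BBA·BBA·CAB·CC
    A ↦ CAB
    B ↦ CC
    C ↦ BBA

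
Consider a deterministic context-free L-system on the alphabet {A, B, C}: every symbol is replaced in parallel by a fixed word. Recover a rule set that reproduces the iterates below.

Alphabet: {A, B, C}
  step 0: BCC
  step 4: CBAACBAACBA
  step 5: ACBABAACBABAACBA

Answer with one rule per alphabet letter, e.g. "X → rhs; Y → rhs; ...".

  step 4 ⇒ step 5: CBAACBAACBA ⇒ A·C·BA·BA·A·C·BA·BA·A·C·BA
    A ↦ BA
    B ↦ C
    C ↦ A

A->BA, B->C, C->A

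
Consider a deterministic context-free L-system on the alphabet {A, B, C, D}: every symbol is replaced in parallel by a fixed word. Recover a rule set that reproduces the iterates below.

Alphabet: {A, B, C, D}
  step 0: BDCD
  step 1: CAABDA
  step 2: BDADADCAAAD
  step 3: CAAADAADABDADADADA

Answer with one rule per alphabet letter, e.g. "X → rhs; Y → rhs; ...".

  step 2 ⇒ step 3: BDADADCAAAD ⇒ CA·A·AD·A·AD·A·BD·AD·AD·AD·A
    A ↦ AD
    B ↦ CA
    C ↦ BD
    D ↦ A

A->AD, B->CA, C->BD, D->A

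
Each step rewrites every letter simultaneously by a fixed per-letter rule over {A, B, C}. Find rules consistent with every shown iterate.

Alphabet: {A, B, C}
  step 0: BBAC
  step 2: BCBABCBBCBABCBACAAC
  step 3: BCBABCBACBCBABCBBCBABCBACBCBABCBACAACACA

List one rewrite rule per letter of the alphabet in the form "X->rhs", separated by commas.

A->AC, B->BCB, C->A

  step 2 ⇒ step 3: BCBABCBBCBABCBACAAC ⇒ BCB·A·BCB·AC·BCB·A·BCB·BCB·A·BCB·AC·BCB·A·BCB·AC·A·AC·AC·A
    A ↦ AC
    B ↦ BCB
    C ↦ A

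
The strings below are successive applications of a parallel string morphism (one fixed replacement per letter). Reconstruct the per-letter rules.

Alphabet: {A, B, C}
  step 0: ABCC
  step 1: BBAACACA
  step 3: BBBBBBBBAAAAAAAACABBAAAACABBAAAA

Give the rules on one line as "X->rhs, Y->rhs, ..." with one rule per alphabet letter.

  step 0 ⇒ step 1: ABCC ⇒ BB·AA·CA·CA
    A ↦ BB
    B ↦ AA
    C ↦ CA

A->BB, B->AA, C->CA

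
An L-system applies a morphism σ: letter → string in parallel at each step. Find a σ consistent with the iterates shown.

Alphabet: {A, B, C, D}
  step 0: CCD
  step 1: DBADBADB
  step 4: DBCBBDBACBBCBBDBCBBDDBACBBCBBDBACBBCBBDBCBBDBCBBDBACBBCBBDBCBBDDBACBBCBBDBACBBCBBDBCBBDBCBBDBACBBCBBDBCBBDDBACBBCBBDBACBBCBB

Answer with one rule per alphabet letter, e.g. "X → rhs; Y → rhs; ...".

  step 0 ⇒ step 1: CCD ⇒ DBA·DBA·DB
    C ↦ DBA
    D ↦ DB
    A ↦ D  (constrained at step 1)
    B ↦ CBB  (constrained at step 1)

A->D, B->CBB, C->DBA, D->DB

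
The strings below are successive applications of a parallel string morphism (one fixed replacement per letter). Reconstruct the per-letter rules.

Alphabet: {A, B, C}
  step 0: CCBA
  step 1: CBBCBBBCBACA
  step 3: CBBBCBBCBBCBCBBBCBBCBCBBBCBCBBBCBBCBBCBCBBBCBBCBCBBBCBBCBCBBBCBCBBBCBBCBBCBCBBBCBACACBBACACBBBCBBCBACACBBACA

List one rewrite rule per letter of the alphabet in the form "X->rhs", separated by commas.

A->ACA, B->BCB, C->CBB

  step 0 ⇒ step 1: CCBA ⇒ CBB·CBB·BCB·ACA
    A ↦ ACA
    B ↦ BCB
    C ↦ CBB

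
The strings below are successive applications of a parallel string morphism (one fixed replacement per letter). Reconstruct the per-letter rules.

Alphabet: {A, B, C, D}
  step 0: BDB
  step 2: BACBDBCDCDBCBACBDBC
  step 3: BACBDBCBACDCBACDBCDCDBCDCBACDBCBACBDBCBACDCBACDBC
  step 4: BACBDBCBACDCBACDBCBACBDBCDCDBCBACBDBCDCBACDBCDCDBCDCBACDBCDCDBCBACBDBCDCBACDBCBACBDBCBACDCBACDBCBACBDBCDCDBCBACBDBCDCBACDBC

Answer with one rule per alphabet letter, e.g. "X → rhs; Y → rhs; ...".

  step 3 ⇒ step 4: BACBDBCBACDCBACDBCDCDBCDCBACDBCBACBDBCBACDCBACDBC ⇒ BAC·B·DBC·BAC·DC·BAC·DBC·BAC·B·DBC·DC·DBC·BAC·B·DBC·DC·BAC·DBC·DC·DBC·DC·BAC·DBC·DC·DBC·BAC·B·DBC·DC·BAC·DBC·BAC·B·DBC·BAC·DC·BAC·DBC·BAC·B·DBC·DC·DBC·BAC·B·DBC·DC·BAC·DBC
    A ↦ B
    B ↦ BAC
    C ↦ DBC
    D ↦ DC

A->B, B->BAC, C->DBC, D->DC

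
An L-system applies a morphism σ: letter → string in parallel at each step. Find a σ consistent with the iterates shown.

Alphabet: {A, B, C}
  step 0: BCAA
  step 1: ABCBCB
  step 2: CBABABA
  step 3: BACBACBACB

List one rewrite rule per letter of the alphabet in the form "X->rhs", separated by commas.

  step 2 ⇒ step 3: CBABABA ⇒ B·A·CB·A·CB·A·CB
    A ↦ CB
    B ↦ A
    C ↦ B

A->CB, B->A, C->B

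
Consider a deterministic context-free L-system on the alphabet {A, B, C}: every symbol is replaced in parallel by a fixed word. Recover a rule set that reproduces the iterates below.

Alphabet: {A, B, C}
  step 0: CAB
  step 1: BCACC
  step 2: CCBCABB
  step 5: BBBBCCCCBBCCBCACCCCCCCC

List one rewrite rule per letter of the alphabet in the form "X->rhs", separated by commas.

A->CA, B->CC, C->B

  step 1 ⇒ step 2: BCACC ⇒ CC·B·CA·B·B
    A ↦ CA
    B ↦ CC
    C ↦ B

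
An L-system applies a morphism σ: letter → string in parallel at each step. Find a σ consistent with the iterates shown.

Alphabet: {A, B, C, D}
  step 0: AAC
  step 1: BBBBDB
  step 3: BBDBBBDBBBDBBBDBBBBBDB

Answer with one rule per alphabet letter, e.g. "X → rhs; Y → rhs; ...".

  step 0 ⇒ step 1: AAC ⇒ BB·BB·DB
    A ↦ BB
    C ↦ DB
    B ↦ AC  (constrained at step 1)
    D ↦ A  (constrained at step 1)

A->BB, B->AC, C->DB, D->A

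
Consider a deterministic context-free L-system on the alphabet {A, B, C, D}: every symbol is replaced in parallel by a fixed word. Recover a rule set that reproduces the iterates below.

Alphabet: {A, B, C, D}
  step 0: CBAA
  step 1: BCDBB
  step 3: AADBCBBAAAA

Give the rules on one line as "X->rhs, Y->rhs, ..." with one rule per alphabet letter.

A->B, B->D, C->BC, D->AA

  step 0 ⇒ step 1: CBAA ⇒ BC·D·B·B
    A ↦ B
    B ↦ D
    C ↦ BC
    D ↦ AA  (constrained at step 1)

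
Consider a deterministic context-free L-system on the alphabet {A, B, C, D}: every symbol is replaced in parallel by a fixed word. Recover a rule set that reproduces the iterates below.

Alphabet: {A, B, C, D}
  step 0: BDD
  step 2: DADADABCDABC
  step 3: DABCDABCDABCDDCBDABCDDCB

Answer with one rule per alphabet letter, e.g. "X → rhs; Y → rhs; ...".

A->BC, B->DD, C->CB, D->DA

  step 2 ⇒ step 3: DADADABCDABC ⇒ DA·BC·DA·BC·DA·BC·DD·CB·DA·BC·DD·CB
    A ↦ BC
    B ↦ DD
    C ↦ CB
    D ↦ DA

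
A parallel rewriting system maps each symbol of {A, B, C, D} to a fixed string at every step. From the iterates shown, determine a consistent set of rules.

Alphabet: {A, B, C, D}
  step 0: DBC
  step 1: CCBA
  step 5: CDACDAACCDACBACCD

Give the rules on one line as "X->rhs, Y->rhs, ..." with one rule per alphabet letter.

  step 0 ⇒ step 1: DBC ⇒ C·CB·A
    B ↦ CB
    C ↦ A
    D ↦ C
    A ↦ CD  (constrained at step 1)

A->CD, B->CB, C->A, D->C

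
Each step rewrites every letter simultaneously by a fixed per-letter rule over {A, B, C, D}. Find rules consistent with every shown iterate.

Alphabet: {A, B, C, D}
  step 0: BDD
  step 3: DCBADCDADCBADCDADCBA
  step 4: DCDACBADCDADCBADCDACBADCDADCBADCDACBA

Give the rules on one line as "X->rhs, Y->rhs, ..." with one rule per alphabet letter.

A->BA, B->C, C->DA, D->DC

  step 3 ⇒ step 4: DCBADCDADCBADCDADCBA ⇒ DC·DA·C·BA·DC·DA·DC·BA·DC·DA·C·BA·DC·DA·DC·BA·DC·DA·C·BA
    A ↦ BA
    B ↦ C
    C ↦ DA
    D ↦ DC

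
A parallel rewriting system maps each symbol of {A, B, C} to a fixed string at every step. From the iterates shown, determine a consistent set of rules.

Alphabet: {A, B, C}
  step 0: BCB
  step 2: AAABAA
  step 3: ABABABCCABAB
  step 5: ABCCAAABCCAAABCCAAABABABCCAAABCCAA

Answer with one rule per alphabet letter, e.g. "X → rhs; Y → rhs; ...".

A->AB, B->CC, C->A

  step 2 ⇒ step 3: AAABAA ⇒ AB·AB·AB·CC·AB·AB
    A ↦ AB
    B ↦ CC
    C ↦ A  (constrained at step 0)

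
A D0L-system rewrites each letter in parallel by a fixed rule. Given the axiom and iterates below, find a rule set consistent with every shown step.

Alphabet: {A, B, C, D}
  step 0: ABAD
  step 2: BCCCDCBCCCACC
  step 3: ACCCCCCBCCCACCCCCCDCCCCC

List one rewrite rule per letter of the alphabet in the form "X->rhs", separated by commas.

A->DC, B->A, C->CC, D->BC

  step 2 ⇒ step 3: BCCCDCBCCCACC ⇒ A·CC·CC·CC·BC·CC·A·CC·CC·CC·DC·CC·CC
    A ↦ DC
    B ↦ A
    C ↦ CC
    D ↦ BC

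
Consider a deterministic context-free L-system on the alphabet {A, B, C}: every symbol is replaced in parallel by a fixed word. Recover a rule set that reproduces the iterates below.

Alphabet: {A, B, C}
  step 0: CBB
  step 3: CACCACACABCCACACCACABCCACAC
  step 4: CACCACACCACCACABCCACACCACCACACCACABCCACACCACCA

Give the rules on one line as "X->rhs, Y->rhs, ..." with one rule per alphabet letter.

A->C, B->ABC, C->CA

  step 3 ⇒ step 4: CACCACACABCCACACCACABCCACAC ⇒ CA·C·CA·CA·C·CA·C·CA·C·ABC·CA·CA·C·CA·C·CA·CA·C·CA·C·ABC·CA·CA·C·CA·C·CA
    A ↦ C
    B ↦ ABC
    C ↦ CA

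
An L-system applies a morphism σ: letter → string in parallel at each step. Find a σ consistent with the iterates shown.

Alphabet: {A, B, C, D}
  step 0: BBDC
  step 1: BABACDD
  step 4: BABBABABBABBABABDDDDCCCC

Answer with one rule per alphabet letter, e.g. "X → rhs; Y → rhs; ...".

  step 0 ⇒ step 1: BBDC ⇒ BA·BA·C·DD
    B ↦ BA
    C ↦ DD
    D ↦ C
    A ↦ B  (constrained at step 1)

A->B, B->BA, C->DD, D->C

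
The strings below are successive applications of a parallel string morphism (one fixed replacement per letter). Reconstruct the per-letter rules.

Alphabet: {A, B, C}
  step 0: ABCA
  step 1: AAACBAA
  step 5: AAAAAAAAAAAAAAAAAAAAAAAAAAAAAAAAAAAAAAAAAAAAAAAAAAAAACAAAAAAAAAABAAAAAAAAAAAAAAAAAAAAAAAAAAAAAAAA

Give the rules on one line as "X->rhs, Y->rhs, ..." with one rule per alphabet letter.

  step 0 ⇒ step 1: ABCA ⇒ AA·AC·B·AA
    A ↦ AA
    B ↦ AC
    C ↦ B

A->AA, B->AC, C->B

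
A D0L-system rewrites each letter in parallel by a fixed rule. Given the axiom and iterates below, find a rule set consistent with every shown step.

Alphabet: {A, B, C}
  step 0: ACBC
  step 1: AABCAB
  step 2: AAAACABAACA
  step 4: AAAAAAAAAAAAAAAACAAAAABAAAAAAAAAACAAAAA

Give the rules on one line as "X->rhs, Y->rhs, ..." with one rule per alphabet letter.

  step 1 ⇒ step 2: AABCAB ⇒ AA·AA·CA·B·AA·CA
    A ↦ AA
    B ↦ CA
    C ↦ B

A->AA, B->CA, C->B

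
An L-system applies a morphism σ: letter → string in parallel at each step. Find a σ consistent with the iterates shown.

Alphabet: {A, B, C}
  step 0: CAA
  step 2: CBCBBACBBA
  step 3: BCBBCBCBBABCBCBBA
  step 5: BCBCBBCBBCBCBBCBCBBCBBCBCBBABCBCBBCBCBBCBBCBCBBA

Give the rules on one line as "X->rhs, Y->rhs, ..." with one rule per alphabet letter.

  step 2 ⇒ step 3: CBCBBACBBA ⇒ B·CB·B·CB·CB·BA·B·CB·CB·BA
    A ↦ BA
    B ↦ CB
    C ↦ B

A->BA, B->CB, C->B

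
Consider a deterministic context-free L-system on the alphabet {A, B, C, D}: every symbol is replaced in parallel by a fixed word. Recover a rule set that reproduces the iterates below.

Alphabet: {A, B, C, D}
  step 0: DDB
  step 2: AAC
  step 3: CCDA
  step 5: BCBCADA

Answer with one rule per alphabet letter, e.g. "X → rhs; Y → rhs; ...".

A->C, B->A, C->DA, D->B

  step 2 ⇒ step 3: AAC ⇒ C·C·DA
    A ↦ C
    C ↦ DA
    B ↦ A  (constrained at step 0)
    D ↦ B  (constrained at step 0)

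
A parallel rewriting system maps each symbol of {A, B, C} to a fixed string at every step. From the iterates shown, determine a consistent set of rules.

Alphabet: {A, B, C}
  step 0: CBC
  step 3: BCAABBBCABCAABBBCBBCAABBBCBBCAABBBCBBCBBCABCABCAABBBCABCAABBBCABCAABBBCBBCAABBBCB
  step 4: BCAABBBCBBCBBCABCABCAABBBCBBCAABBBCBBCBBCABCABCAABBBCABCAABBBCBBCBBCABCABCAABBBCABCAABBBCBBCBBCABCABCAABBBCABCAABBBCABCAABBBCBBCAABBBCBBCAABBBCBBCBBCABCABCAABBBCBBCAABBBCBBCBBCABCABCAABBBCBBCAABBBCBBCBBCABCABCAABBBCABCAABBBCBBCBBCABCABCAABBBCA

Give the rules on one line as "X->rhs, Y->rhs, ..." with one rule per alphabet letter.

  step 3 ⇒ step 4: BCAABBBCABCAABBBCBBCAABBBCBBCAABBBCBBCBBCABCABCAABBBCABCAABBBCABCAABBBCBBCAABBBCB ⇒ BCA·ABB·BCB·BCB·BCA·BCA·BCA·ABB·BCB·BCA·ABB·BCB·BCB·BCA·BCA·BCA·ABB·BCA·BCA·ABB·BCB·BCB·BCA·BCA·BCA·ABB·BCA·BCA·ABB·BCB·BCB·BCA·BCA·BCA·ABB·BCA·BCA·ABB·BCA·BCA·ABB·BCB·BCA·ABB·BCB·BCA·ABB·BCB·BCB·BCA·BCA·BCA·ABB·BCB·BCA·ABB·BCB·BCB·BCA·BCA·BCA·ABB·BCB·BCA·ABB·BCB·BCB·BCA·BCA·BCA·ABB·BCA·BCA·ABB·BCB·BCB·BCA·BCA·BCA·ABB·BCA
    A ↦ BCB
    B ↦ BCA
    C ↦ ABB

A->BCB, B->BCA, C->ABB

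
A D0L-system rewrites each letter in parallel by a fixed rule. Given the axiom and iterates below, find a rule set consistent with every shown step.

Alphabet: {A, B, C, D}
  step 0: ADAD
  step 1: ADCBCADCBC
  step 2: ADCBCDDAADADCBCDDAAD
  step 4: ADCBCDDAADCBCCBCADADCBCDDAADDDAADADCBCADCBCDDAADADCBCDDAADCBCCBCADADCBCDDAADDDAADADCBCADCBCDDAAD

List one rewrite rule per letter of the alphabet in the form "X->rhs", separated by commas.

A->AD, B->DAA, C->D, D->CBC

  step 1 ⇒ step 2: ADCBCADCBC ⇒ AD·CBC·D·DAA·D·AD·CBC·D·DAA·D
    A ↦ AD
    B ↦ DAA
    C ↦ D
    D ↦ CBC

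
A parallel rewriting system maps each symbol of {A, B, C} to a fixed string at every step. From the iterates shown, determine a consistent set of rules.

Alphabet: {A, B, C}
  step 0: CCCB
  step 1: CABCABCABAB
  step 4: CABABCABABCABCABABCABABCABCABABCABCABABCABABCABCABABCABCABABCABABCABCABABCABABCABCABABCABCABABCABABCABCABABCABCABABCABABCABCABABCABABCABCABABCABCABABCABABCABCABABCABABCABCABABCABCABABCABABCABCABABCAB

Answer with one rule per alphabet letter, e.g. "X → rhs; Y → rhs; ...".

  step 0 ⇒ step 1: CCCB ⇒ CAB·CAB·CAB·AB
    B ↦ AB
    C ↦ CAB
    A ↦ ABC  (constrained at step 1)

A->ABC, B->AB, C->CAB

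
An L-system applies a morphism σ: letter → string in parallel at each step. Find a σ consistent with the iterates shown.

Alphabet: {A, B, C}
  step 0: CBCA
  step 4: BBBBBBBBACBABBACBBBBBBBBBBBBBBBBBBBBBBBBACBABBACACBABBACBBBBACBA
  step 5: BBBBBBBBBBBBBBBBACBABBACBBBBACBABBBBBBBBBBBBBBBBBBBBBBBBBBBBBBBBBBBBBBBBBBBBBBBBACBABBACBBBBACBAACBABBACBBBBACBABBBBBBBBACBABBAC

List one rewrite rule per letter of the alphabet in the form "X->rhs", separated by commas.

  step 4 ⇒ step 5: BBBBBBBBACBABBACBBBBBBBBBBBBBBBBBBBBBBBBACBABBACACBABBACBBBBACBA ⇒ BB·BB·BB·BB·BB·BB·BB·BB·AC·BA·BB·AC·BB·BB·AC·BA·BB·BB·BB·BB·BB·BB·BB·BB·BB·BB·BB·BB·BB·BB·BB·BB·BB·BB·BB·BB·BB·BB·BB·BB·AC·BA·BB·AC·BB·BB·AC·BA·AC·BA·BB·AC·BB·BB·AC·BA·BB·BB·BB·BB·AC·BA·BB·AC
    A ↦ AC
    B ↦ BB
    C ↦ BA

A->AC, B->BB, C->BA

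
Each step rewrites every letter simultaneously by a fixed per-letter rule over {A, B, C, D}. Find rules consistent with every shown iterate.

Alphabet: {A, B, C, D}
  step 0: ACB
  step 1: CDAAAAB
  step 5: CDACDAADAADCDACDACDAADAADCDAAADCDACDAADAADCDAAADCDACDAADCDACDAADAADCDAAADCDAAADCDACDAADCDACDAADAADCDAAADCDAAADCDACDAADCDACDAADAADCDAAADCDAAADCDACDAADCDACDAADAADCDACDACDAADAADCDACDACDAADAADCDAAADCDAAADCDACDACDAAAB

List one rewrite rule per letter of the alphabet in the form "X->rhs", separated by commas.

  step 0 ⇒ step 1: ACB ⇒ CDA·A·AAB
    A ↦ CDA
    B ↦ AAB
    C ↦ A
    D ↦ AD  (constrained at step 1)

A->CDA, B->AAB, C->A, D->AD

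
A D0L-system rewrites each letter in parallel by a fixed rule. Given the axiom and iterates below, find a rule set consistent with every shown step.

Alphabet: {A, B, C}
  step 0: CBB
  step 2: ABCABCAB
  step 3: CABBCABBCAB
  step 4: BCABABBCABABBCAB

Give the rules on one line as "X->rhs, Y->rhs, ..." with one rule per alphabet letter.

A->C, B->AB, C->B

  step 3 ⇒ step 4: CABBCABBCAB ⇒ B·C·AB·AB·B·C·AB·AB·B·C·AB
    A ↦ C
    B ↦ AB
    C ↦ B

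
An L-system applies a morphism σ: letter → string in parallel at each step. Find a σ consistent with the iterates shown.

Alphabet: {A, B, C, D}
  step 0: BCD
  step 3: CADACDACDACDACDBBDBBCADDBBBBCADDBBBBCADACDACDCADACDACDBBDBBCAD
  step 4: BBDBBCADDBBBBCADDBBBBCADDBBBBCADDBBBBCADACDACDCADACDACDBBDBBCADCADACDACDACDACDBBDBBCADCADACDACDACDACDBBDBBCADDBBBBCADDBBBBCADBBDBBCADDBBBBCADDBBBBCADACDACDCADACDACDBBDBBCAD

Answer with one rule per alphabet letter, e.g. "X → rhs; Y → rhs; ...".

  step 3 ⇒ step 4: CADACDACDACDACDBBDBBCADDBBBBCADDBBBBCADACDACDCADACDACDBBDBBCAD ⇒ BB·DBB·CAD·DBB·BB·CAD·DBB·BB·CAD·DBB·BB·CAD·DBB·BB·CAD·ACD·ACD·CAD·ACD·ACD·BB·DBB·CAD·CAD·ACD·ACD·ACD·ACD·BB·DBB·CAD·CAD·ACD·ACD·ACD·ACD·BB·DBB·CAD·DBB·BB·CAD·DBB·BB·CAD·BB·DBB·CAD·DBB·BB·CAD·DBB·BB·CAD·ACD·ACD·CAD·ACD·ACD·BB·DBB·CAD
    A ↦ DBB
    B ↦ ACD
    C ↦ BB
    D ↦ CAD

A->DBB, B->ACD, C->BB, D->CAD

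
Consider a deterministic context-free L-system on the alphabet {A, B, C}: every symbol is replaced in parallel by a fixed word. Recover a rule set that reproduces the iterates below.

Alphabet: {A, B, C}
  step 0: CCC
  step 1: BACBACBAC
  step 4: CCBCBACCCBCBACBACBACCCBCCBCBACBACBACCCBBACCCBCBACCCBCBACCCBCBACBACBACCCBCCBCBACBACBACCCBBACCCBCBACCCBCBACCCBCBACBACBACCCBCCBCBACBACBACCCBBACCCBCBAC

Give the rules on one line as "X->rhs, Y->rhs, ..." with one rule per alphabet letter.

A->C, B->CCB, C->BAC

  step 0 ⇒ step 1: CCC ⇒ BAC·BAC·BAC
    C ↦ BAC
    A ↦ C  (constrained at step 1)
    B ↦ CCB  (constrained at step 1)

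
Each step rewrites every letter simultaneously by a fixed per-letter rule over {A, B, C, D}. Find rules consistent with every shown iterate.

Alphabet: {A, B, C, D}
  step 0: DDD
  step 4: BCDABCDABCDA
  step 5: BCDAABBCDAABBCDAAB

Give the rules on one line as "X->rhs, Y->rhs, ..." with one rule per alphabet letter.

  step 4 ⇒ step 5: BCDABCDABCDA ⇒ BC·DA·A·B·BC·DA·A·B·BC·DA·A·B
    A ↦ B
    B ↦ BC
    C ↦ DA
    D ↦ A

A->B, B->BC, C->DA, D->A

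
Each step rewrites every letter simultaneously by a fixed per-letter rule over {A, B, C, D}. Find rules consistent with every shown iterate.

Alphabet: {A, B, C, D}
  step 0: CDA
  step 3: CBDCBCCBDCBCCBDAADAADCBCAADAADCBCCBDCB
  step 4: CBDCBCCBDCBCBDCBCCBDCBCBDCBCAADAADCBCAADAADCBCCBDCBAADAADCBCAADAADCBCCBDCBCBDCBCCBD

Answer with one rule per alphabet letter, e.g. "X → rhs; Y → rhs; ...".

  step 3 ⇒ step 4: CBDCBCCBDCBCCBDAADAADCBCAADAADCBCCBDCB ⇒ CB·D·CBC·CB·D·CB·CB·D·CBC·CB·D·CB·CB·D·CBC·AAD·AAD·CBC·AAD·AAD·CBC·CB·D·CB·AAD·AAD·CBC·AAD·AAD·CBC·CB·D·CB·CB·D·CBC·CB·D
    A ↦ AAD
    B ↦ D
    C ↦ CB
    D ↦ CBC

A->AAD, B->D, C->CB, D->CBC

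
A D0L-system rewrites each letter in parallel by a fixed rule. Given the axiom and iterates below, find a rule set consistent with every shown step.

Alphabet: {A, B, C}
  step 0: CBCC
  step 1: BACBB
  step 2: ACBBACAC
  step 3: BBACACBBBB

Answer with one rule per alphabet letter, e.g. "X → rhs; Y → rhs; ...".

A->B, B->AC, C->B

  step 2 ⇒ step 3: ACBBACAC ⇒ B·B·AC·AC·B·B·B·B
    A ↦ B
    B ↦ AC
    C ↦ B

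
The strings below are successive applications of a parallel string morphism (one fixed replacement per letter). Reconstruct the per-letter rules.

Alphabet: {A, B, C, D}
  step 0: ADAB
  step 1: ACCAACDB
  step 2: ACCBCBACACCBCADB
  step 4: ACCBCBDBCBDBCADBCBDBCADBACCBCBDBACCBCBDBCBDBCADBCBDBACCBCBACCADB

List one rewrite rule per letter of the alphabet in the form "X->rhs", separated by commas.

  step 1 ⇒ step 2: ACCAACDB ⇒ AC·CB·CB·AC·AC·CB·CA·DB
    A ↦ AC
    B ↦ DB
    C ↦ CB
    D ↦ CA

A->AC, B->DB, C->CB, D->CA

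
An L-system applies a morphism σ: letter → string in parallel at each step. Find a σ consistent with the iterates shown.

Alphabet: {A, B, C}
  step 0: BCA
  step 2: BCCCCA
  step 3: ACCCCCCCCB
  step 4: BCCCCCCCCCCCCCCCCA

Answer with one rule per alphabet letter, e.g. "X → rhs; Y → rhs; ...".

A->B, B->A, C->CC

  step 3 ⇒ step 4: ACCCCCCCCB ⇒ B·CC·CC·CC·CC·CC·CC·CC·CC·A
    A ↦ B
    B ↦ A
    C ↦ CC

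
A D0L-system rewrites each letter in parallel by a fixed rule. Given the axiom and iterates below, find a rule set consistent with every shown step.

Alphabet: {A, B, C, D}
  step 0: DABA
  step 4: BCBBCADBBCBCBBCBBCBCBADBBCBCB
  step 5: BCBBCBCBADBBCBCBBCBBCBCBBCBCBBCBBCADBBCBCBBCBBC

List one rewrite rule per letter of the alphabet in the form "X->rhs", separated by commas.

  step 4 ⇒ step 5: BCBBCADBBCBCBBCBBCBCBADBBCBCB ⇒ BC·B·BC·BC·B·AD·B·BC·BC·B·BC·B·BC·BC·B·BC·BC·B·BC·B·BC·AD·B·BC·BC·B·BC·B·BC
    A ↦ AD
    B ↦ BC
    C ↦ B
    D ↦ B

A->AD, B->BC, C->B, D->B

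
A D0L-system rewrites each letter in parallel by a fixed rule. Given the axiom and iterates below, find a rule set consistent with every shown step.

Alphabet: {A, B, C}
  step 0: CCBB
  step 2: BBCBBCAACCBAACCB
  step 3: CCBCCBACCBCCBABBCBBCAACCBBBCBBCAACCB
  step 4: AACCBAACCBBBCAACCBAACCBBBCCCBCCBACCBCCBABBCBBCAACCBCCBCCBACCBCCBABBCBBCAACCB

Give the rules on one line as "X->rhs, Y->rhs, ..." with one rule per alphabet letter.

  step 3 ⇒ step 4: CCBCCBACCBCCBABBCBBCAACCBBBCBBCAACCB ⇒ A·A·CCB·A·A·CCB·BBC·A·A·CCB·A·A·CCB·BBC·CCB·CCB·A·CCB·CCB·A·BBC·BBC·A·A·CCB·CCB·CCB·A·CCB·CCB·A·BBC·BBC·A·A·CCB
    A ↦ BBC
    B ↦ CCB
    C ↦ A

A->BBC, B->CCB, C->A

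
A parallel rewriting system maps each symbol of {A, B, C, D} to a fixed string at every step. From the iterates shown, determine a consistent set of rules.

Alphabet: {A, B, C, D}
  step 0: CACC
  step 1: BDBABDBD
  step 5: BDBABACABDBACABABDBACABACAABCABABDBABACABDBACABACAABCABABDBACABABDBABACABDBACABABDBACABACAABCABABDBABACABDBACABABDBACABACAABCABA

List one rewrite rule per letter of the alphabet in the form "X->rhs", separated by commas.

A->BA, B->CA, C->BD, D->AB

  step 0 ⇒ step 1: CACC ⇒ BD·BA·BD·BD
    A ↦ BA
    C ↦ BD
    B ↦ CA  (constrained at step 1)
    D ↦ AB  (constrained at step 1)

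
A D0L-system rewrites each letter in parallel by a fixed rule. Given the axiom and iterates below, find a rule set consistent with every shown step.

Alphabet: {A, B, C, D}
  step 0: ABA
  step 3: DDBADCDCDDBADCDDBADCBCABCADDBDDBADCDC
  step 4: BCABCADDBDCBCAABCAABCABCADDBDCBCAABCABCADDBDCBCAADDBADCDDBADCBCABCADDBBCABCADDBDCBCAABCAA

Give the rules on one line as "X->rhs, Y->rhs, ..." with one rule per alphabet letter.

  step 3 ⇒ step 4: DDBADCDCDDBADCDDBADCBCABCADDBDDBADCDC ⇒ BCA·BCA·DDB·DC·BCA·A·BCA·A·BCA·BCA·DDB·DC·BCA·A·BCA·BCA·DDB·DC·BCA·A·DDB·A·DC·DDB·A·DC·BCA·BCA·DDB·BCA·BCA·DDB·DC·BCA·A·BCA·A
    A ↦ DC
    B ↦ DDB
    C ↦ A
    D ↦ BCA

A->DC, B->DDB, C->A, D->BCA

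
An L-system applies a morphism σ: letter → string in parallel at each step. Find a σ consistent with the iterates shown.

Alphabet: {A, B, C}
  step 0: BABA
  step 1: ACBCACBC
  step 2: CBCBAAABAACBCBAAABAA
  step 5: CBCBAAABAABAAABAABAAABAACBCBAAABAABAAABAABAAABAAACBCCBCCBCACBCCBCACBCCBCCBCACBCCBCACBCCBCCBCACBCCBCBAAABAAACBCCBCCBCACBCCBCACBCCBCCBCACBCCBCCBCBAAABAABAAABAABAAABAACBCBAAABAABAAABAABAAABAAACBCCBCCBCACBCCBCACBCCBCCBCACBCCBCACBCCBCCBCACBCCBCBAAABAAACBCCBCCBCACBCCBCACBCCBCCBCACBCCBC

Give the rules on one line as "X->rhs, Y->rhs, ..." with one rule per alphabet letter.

A->CBC, B->A, C->BAA

  step 1 ⇒ step 2: ACBCACBC ⇒ CBC·BAA·A·BAA·CBC·BAA·A·BAA
    A ↦ CBC
    B ↦ A
    C ↦ BAA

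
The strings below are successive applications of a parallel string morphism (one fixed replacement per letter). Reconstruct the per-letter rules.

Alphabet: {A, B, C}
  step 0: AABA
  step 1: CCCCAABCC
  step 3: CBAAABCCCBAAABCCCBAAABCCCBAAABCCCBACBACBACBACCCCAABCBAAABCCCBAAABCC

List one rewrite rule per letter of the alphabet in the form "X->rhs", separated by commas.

  step 0 ⇒ step 1: AABA ⇒ CC·CC·AAB·CC
    A ↦ CC
    B ↦ AAB
    C ↦ CBA  (constrained at step 1)

A->CC, B->AAB, C->CBA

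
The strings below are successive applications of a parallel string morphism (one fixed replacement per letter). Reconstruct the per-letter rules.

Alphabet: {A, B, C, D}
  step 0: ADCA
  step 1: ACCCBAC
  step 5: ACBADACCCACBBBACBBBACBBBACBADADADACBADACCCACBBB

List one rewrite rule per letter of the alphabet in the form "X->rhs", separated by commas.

A->AC, B->AD, C->B, D->CC

  step 0 ⇒ step 1: ADCA ⇒ AC·CC·B·AC
    A ↦ AC
    C ↦ B
    D ↦ CC
    B ↦ AD  (constrained at step 1)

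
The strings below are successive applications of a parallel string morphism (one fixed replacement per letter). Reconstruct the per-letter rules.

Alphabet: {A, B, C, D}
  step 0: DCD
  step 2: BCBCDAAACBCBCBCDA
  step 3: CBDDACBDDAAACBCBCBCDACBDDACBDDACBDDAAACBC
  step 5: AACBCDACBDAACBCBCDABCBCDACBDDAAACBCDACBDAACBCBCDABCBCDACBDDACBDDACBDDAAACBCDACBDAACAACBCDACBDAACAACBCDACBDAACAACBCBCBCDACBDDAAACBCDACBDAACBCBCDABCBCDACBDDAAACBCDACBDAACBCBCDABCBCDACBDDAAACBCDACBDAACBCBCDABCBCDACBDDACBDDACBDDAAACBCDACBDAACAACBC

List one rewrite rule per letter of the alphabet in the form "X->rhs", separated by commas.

A->BC, B->CBD, C->DA, D->AAC

  step 2 ⇒ step 3: BCBCDAAACBCBCBCDA ⇒ CBD·DA·CBD·DA·AAC·BC·BC·BC·DA·CBD·DA·CBD·DA·CBD·DA·AAC·BC
    A ↦ BC
    B ↦ CBD
    C ↦ DA
    D ↦ AAC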